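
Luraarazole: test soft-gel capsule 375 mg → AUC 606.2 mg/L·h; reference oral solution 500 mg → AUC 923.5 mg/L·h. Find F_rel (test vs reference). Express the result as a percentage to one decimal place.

F_rel = (AUC_test/D_test) / (AUC_ref/D_ref)
      = (606.2/375) / (923.5/500)
      = 1.61653 / 1.847 = 0.8752 = 87.52%

F_rel = 87.5%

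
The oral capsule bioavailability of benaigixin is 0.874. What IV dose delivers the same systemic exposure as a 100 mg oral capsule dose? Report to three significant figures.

D_iv = 87.4 mg

Systemic exposure from an extravascular dose = F × D_ev, so the equivalent IV dose is F × D_ev.
D_iv = F × D_ev = 0.874 × 100 = 87.4 mg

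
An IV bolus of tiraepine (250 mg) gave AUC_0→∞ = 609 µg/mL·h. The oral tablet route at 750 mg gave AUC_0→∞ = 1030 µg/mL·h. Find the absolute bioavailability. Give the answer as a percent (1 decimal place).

F = 56.4%

F = (AUC_ev / D_ev) / (AUC_iv / D_iv)
  = (1030/750) / (609/250)
  = 1.37333 / 2.436 = 0.5638
  = 56.38%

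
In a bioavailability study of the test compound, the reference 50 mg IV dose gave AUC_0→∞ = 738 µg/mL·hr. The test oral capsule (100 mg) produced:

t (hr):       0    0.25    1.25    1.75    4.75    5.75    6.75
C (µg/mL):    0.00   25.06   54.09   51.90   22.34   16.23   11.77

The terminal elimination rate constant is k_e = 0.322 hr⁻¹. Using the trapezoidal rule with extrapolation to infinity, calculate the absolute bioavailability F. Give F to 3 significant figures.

F = 0.170

Trapezoidal AUC_0→6.75 (oral capsule):
  [0→0.25]: (0.00+25.06)/2 × 0.25 = 3.1325
  [0.25→1.25]: (25.06+54.09)/2 × 1 = 39.575
  [1.25→1.75]: (54.09+51.90)/2 × 0.5 = 26.4975
  [1.75→4.75]: (51.90+22.34)/2 × 3 = 111.36
  [4.75→5.75]: (22.34+16.23)/2 × 1 = 19.285
  [5.75→6.75]: (16.23+11.77)/2 × 1 = 14.0
  Sum = 213.85 µg/mL·hr
Tail: C_last/k_e = 11.77/0.322 = 36.553
AUC_0→∞ (oral capsule) = 213.85 + 36.553 = 250.403 µg/mL·hr
F = (AUC_ev/D_ev)/(AUC_iv/D_iv) = (250.403/100)/(738/50) = 2.50403/14.76 = 0.1696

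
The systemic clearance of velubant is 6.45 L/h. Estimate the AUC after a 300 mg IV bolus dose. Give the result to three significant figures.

AUC_0→∞ = Dose_iv / CL
        = 300 / 6.45 = 46.5116 mg/L·h

AUC = 46.5 mg/L·h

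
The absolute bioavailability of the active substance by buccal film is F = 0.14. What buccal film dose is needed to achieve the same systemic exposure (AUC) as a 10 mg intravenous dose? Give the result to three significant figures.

For equal systemic exposure: F × D_ev = D_iv
D_ev = D_iv / F = 10 / 0.14 = 71.4286 mg

D_buccal = 71.4 mg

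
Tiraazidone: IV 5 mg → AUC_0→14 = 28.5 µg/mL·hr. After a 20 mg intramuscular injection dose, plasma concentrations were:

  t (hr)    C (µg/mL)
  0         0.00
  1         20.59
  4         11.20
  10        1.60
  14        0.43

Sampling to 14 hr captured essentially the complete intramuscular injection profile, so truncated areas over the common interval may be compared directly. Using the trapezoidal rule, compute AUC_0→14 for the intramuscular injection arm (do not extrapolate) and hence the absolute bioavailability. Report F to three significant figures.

F = 0.881

Trapezoidal AUC_0→14 (intramuscular injection):
  [0→1]: (0.00+20.59)/2 × 1 = 10.295
  [1→4]: (20.59+11.20)/2 × 3 = 47.685
  [4→10]: (11.20+1.60)/2 × 6 = 38.4
  [10→14]: (1.60+0.43)/2 × 4 = 4.06
  Sum = 100.44 µg/mL·hr
F = (AUC_ev/D_ev)/(AUC_iv/D_iv) = (100.44/20)/(28.5/5) = 5.022/5.7 = 0.8811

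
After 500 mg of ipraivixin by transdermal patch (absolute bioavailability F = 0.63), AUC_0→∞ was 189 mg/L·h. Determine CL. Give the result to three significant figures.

CL = F × Dose / AUC_0→∞
   = 0.63 × 500 / 189 = 1.66667 L/h

CL = 1.67 L/h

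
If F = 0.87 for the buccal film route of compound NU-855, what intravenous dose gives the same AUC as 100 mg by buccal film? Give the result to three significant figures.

Systemic exposure from an extravascular dose = F × D_ev, so the equivalent IV dose is F × D_ev.
D_iv = F × D_ev = 0.87 × 100 = 87 mg

D_iv = 87.0 mg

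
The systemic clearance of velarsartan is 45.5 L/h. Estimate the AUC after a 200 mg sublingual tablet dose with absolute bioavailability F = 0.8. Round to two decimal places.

AUC = 3.52 mg/L·h

AUC_0→∞ = F × Dose / CL
        = 0.8 × 200 / 45.5 = 3.51648 mg/L·h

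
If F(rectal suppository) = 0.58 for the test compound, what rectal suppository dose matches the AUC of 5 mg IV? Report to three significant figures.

For equal systemic exposure: F × D_ev = D_iv
D_ev = D_iv / F = 5 / 0.58 = 8.62069 mg

D_rectal = 8.62 mg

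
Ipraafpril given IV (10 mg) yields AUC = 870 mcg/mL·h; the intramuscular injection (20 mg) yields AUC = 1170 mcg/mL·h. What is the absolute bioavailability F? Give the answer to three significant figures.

F = (AUC_ev / D_ev) / (AUC_iv / D_iv)
  = (1170/20) / (870/10)
  = 58.5 / 87 = 0.6724

F = 0.672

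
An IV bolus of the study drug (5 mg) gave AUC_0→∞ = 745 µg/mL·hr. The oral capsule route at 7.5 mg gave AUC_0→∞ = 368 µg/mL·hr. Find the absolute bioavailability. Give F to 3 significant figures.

F = (AUC_ev / D_ev) / (AUC_iv / D_iv)
  = (368/7.5) / (745/5)
  = 49.0667 / 149 = 0.3293

F = 0.329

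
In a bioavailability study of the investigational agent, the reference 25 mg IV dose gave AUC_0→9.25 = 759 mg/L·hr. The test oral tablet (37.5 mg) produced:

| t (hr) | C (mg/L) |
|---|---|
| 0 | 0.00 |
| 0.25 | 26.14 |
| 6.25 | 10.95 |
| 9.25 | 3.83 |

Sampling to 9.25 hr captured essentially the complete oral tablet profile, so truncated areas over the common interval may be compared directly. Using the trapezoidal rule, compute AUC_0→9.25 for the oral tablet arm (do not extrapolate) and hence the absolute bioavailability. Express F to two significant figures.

Trapezoidal AUC_0→9.25 (oral tablet):
  [0→0.25]: (0.00+26.14)/2 × 0.25 = 3.2675
  [0.25→6.25]: (26.14+10.95)/2 × 6 = 111.27
  [6.25→9.25]: (10.95+3.83)/2 × 3 = 22.17
  Sum = 136.7075 mg/L·hr
F = (AUC_ev/D_ev)/(AUC_iv/D_iv) = (136.7075/37.5)/(759/25) = 3.64553/30.36 = 0.1201

F = 0.12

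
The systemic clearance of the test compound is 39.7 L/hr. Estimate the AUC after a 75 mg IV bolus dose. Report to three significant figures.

AUC_0→∞ = Dose_iv / CL
        = 75 / 39.7 = 1.88917 mg/L·hr

AUC = 1.89 mg/L·hr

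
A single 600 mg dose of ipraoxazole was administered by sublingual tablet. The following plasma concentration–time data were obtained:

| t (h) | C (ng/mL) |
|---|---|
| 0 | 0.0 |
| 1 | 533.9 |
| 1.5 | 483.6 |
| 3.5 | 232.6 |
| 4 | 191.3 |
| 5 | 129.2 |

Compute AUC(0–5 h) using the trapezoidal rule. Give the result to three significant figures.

Trapezoidal AUC_0→5:
  [0→1]: (0.0+533.9)/2 × 1 = 266.95
  [1→1.5]: (533.9+483.6)/2 × 0.5 = 254.375
  [1.5→3.5]: (483.6+232.6)/2 × 2 = 716.2
  [3.5→4]: (232.6+191.3)/2 × 0.5 = 105.975
  [4→5]: (191.3+129.2)/2 × 1 = 160.25
  Sum = 1503.75 ng/mL·h

AUC = 1500 ng/mL·h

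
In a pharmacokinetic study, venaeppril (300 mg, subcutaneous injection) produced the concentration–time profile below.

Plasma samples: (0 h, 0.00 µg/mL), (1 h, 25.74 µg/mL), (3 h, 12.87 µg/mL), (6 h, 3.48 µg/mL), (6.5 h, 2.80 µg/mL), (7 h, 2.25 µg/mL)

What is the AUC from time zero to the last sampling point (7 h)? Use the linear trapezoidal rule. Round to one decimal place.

AUC = 78.8 µg/mL·h

Trapezoidal AUC_0→7:
  [0→1]: (0.00+25.74)/2 × 1 = 12.87
  [1→3]: (25.74+12.87)/2 × 2 = 38.61
  [3→6]: (12.87+3.48)/2 × 3 = 24.525
  [6→6.5]: (3.48+2.80)/2 × 0.5 = 1.57
  [6.5→7]: (2.80+2.25)/2 × 0.5 = 1.2625
  Sum = 78.8375 µg/mL·h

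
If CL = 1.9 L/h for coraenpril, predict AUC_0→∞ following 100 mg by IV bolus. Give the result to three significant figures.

AUC_0→∞ = Dose_iv / CL
        = 100 / 1.9 = 52.6316 mg/L·h

AUC = 52.6 mg/L·h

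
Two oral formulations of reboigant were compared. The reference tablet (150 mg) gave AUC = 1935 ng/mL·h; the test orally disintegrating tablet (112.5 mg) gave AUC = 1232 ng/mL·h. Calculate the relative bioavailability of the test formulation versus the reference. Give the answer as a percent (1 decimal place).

F_rel = 84.9%

F_rel = (AUC_test/D_test) / (AUC_ref/D_ref)
      = (1232/112.5) / (1935/150)
      = 10.9511 / 12.9 = 0.8489 = 84.89%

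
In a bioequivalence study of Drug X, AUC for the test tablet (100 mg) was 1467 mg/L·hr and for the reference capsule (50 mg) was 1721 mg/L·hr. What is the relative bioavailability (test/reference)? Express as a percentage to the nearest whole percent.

F_rel = (AUC_test/D_test) / (AUC_ref/D_ref)
      = (1467/100) / (1721/50)
      = 14.67 / 34.42 = 0.4262 = 42.62%

F_rel = 43%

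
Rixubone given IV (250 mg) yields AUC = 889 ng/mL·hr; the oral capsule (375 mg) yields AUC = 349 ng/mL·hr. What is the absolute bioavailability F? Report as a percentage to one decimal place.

F = (AUC_ev / D_ev) / (AUC_iv / D_iv)
  = (349/375) / (889/250)
  = 0.930667 / 3.556 = 0.2617
  = 26.17%

F = 26.2%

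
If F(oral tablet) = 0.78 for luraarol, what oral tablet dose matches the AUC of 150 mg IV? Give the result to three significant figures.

For equal systemic exposure: F × D_ev = D_iv
D_ev = D_iv / F = 150 / 0.78 = 192.308 mg

D_oral = 192 mg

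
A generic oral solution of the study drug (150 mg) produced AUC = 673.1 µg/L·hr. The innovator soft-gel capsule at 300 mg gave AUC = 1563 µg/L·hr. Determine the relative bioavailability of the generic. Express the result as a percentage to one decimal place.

F_rel = 86.1%

F_rel = (AUC_test/D_test) / (AUC_ref/D_ref)
      = (673.1/150) / (1563/300)
      = 4.48733 / 5.21 = 0.8613 = 86.13%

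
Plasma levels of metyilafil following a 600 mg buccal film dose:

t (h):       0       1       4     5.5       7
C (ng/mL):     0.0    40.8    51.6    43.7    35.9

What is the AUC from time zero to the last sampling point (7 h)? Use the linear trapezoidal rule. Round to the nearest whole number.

Trapezoidal AUC_0→7:
  [0→1]: (0.0+40.8)/2 × 1 = 20.4
  [1→4]: (40.8+51.6)/2 × 3 = 138.6
  [4→5.5]: (51.6+43.7)/2 × 1.5 = 71.475
  [5.5→7]: (43.7+35.9)/2 × 1.5 = 59.7
  Sum = 290.175 ng/mL·h

AUC = 290 ng/mL·h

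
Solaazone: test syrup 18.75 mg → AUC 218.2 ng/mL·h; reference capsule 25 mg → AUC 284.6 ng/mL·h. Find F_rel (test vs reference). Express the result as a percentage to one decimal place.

F_rel = 102.2%

F_rel = (AUC_test/D_test) / (AUC_ref/D_ref)
      = (218.2/18.75) / (284.6/25)
      = 11.6373 / 11.384 = 1.0223 = 102.23%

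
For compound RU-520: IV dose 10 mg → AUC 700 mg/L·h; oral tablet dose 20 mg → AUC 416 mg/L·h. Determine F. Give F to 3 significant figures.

F = (AUC_ev / D_ev) / (AUC_iv / D_iv)
  = (416/20) / (700/10)
  = 20.8 / 70 = 0.2971

F = 0.297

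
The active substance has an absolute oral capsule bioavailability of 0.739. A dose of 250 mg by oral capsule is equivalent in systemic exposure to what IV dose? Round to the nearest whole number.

Systemic exposure from an extravascular dose = F × D_ev, so the equivalent IV dose is F × D_ev.
D_iv = F × D_ev = 0.739 × 250 = 184.75 mg

D_iv = 185 mg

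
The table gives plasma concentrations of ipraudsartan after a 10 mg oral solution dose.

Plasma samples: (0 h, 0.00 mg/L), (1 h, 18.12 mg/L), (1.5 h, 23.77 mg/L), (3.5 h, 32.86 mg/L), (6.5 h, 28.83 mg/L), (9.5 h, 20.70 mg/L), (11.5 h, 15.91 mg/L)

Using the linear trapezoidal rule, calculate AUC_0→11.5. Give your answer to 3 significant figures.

AUC = 280 mg/L·h

Trapezoidal AUC_0→11.5:
  [0→1]: (0.00+18.12)/2 × 1 = 9.06
  [1→1.5]: (18.12+23.77)/2 × 0.5 = 10.4725
  [1.5→3.5]: (23.77+32.86)/2 × 2 = 56.63
  [3.5→6.5]: (32.86+28.83)/2 × 3 = 92.535
  [6.5→9.5]: (28.83+20.70)/2 × 3 = 74.295
  [9.5→11.5]: (20.70+15.91)/2 × 2 = 36.61
  Sum = 279.6025 mg/L·h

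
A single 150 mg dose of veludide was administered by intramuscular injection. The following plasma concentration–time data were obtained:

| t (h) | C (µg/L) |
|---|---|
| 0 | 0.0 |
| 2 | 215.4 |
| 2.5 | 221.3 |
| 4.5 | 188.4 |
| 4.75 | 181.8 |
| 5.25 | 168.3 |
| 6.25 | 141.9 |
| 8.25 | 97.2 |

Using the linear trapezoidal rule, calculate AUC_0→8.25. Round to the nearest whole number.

Trapezoidal AUC_0→8.25:
  [0→2]: (0.0+215.4)/2 × 2 = 215.4
  [2→2.5]: (215.4+221.3)/2 × 0.5 = 109.175
  [2.5→4.5]: (221.3+188.4)/2 × 2 = 409.7
  [4.5→4.75]: (188.4+181.8)/2 × 0.25 = 46.275
  [4.75→5.25]: (181.8+168.3)/2 × 0.5 = 87.525
  [5.25→6.25]: (168.3+141.9)/2 × 1 = 155.1
  [6.25→8.25]: (141.9+97.2)/2 × 2 = 239.1
  Sum = 1262.275 µg/L·h

AUC = 1262 µg/L·h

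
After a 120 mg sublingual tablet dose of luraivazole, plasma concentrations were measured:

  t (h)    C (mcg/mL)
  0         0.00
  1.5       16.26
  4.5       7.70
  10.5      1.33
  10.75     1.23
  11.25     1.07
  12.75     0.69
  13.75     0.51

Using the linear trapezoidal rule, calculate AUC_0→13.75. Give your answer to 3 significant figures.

AUC = 78.0 mcg/mL·h

Trapezoidal AUC_0→13.75:
  [0→1.5]: (0.00+16.26)/2 × 1.5 = 12.195
  [1.5→4.5]: (16.26+7.70)/2 × 3 = 35.94
  [4.5→10.5]: (7.70+1.33)/2 × 6 = 27.09
  [10.5→10.75]: (1.33+1.23)/2 × 0.25 = 0.32
  [10.75→11.25]: (1.23+1.07)/2 × 0.5 = 0.575
  [11.25→12.75]: (1.07+0.69)/2 × 1.5 = 1.32
  [12.75→13.75]: (0.69+0.51)/2 × 1 = 0.6
  Sum = 78.04 mcg/mL·h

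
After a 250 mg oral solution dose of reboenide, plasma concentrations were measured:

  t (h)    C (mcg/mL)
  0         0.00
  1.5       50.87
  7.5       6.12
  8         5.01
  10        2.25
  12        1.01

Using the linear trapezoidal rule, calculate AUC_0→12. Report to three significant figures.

AUC = 222 mcg/mL·h

Trapezoidal AUC_0→12:
  [0→1.5]: (0.00+50.87)/2 × 1.5 = 38.1525
  [1.5→7.5]: (50.87+6.12)/2 × 6 = 170.97
  [7.5→8]: (6.12+5.01)/2 × 0.5 = 2.7825
  [8→10]: (5.01+2.25)/2 × 2 = 7.26
  [10→12]: (2.25+1.01)/2 × 2 = 3.26
  Sum = 222.425 mcg/mL·h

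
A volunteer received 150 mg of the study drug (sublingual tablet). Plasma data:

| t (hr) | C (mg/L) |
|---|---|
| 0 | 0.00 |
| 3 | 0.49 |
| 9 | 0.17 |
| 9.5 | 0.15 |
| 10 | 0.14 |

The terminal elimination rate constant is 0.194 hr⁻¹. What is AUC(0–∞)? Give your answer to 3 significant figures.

AUC = 3.59 mg/L·hr

Trapezoidal AUC_0→10:
  [0→3]: (0.00+0.49)/2 × 3 = 0.735
  [3→9]: (0.49+0.17)/2 × 6 = 1.98
  [9→9.5]: (0.17+0.15)/2 × 0.5 = 0.08
  [9.5→10]: (0.15+0.14)/2 × 0.5 = 0.0725
  Sum = 2.8675 mg/L·hr
Extrapolated tail: C_last / k_e = 0.14 / 0.194 = 0.722
AUC_0→∞ = 2.8675 + 0.722 = 3.5895 mg/L·hr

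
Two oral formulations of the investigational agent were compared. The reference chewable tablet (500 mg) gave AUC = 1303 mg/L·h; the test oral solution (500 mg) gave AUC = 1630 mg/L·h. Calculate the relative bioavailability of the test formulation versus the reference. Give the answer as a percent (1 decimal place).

F_rel = (AUC_test/D_test) / (AUC_ref/D_ref)
      = (1630/500) / (1303/500)
      = 3.26 / 2.606 = 1.2510 = 125.10%

F_rel = 125.1%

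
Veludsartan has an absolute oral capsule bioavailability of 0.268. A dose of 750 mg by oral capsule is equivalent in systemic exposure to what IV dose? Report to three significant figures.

D_iv = 201 mg

Systemic exposure from an extravascular dose = F × D_ev, so the equivalent IV dose is F × D_ev.
D_iv = F × D_ev = 0.268 × 750 = 201 mg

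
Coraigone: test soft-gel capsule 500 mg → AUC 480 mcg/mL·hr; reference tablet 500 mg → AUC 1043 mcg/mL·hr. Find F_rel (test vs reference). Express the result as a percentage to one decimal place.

F_rel = 46.0%

F_rel = (AUC_test/D_test) / (AUC_ref/D_ref)
      = (480/500) / (1043/500)
      = 0.96 / 2.086 = 0.4602 = 46.02%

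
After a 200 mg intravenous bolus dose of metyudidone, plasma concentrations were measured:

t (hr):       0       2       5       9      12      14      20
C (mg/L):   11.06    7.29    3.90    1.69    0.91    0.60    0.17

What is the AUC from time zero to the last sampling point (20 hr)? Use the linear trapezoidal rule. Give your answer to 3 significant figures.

Trapezoidal AUC_0→20:
  [0→2]: (11.06+7.29)/2 × 2 = 18.35
  [2→5]: (7.29+3.90)/2 × 3 = 16.785
  [5→9]: (3.90+1.69)/2 × 4 = 11.18
  [9→12]: (1.69+0.91)/2 × 3 = 3.9
  [12→14]: (0.91+0.60)/2 × 2 = 1.51
  [14→20]: (0.60+0.17)/2 × 6 = 2.31
  Sum = 54.035 mg/L·hr

AUC = 54.0 mg/L·hr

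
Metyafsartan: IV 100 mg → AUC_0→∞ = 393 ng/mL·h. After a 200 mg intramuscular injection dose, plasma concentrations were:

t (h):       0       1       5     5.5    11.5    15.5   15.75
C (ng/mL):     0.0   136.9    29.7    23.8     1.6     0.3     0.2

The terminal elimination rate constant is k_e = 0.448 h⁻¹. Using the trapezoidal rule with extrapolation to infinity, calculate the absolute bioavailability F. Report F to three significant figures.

Trapezoidal AUC_0→15.75 (intramuscular injection):
  [0→1]: (0.0+136.9)/2 × 1 = 68.45
  [1→5]: (136.9+29.7)/2 × 4 = 333.2
  [5→5.5]: (29.7+23.8)/2 × 0.5 = 13.375
  [5.5→11.5]: (23.8+1.6)/2 × 6 = 76.2
  [11.5→15.5]: (1.6+0.3)/2 × 4 = 3.8
  [15.5→15.75]: (0.3+0.2)/2 × 0.25 = 0.0625
  Sum = 495.0875 ng/mL·h
Tail: C_last/k_e = 0.2/0.448 = 0.446
AUC_0→∞ (intramuscular injection) = 495.0875 + 0.446 = 495.5335 ng/mL·h
F = (AUC_ev/D_ev)/(AUC_iv/D_iv) = (495.5335/200)/(393/100) = 2.4776675/3.93 = 0.6304

F = 0.630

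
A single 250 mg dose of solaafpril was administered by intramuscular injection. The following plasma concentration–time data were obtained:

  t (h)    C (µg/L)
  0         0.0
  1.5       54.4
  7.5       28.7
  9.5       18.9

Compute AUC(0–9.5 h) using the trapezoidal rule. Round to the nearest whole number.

Trapezoidal AUC_0→9.5:
  [0→1.5]: (0.0+54.4)/2 × 1.5 = 40.8
  [1.5→7.5]: (54.4+28.7)/2 × 6 = 249.3
  [7.5→9.5]: (28.7+18.9)/2 × 2 = 47.6
  Sum = 337.7 µg/L·h

AUC = 338 µg/L·h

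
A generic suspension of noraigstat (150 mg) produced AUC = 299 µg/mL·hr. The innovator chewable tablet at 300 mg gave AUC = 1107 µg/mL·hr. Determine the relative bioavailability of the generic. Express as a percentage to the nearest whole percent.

F_rel = 54%

F_rel = (AUC_test/D_test) / (AUC_ref/D_ref)
      = (299/150) / (1107/300)
      = 1.99333 / 3.69 = 0.5402 = 54.02%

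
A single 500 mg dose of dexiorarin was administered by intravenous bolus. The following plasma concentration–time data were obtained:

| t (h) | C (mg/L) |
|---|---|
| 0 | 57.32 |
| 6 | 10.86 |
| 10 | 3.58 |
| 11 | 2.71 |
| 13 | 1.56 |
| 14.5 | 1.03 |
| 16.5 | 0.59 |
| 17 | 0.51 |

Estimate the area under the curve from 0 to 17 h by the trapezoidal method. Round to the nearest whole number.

AUC = 245 mg/L·h

Trapezoidal AUC_0→17:
  [0→6]: (57.32+10.86)/2 × 6 = 204.54
  [6→10]: (10.86+3.58)/2 × 4 = 28.88
  [10→11]: (3.58+2.71)/2 × 1 = 3.145
  [11→13]: (2.71+1.56)/2 × 2 = 4.27
  [13→14.5]: (1.56+1.03)/2 × 1.5 = 1.9425
  [14.5→16.5]: (1.03+0.59)/2 × 2 = 1.62
  [16.5→17]: (0.59+0.51)/2 × 0.5 = 0.275
  Sum = 244.6725 mg/L·h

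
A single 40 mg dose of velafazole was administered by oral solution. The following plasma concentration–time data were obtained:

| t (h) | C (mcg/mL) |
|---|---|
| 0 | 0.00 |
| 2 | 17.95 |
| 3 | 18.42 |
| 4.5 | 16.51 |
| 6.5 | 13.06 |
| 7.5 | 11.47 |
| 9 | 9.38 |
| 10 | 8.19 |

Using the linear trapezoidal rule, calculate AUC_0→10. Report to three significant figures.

Trapezoidal AUC_0→10:
  [0→2]: (0.00+17.95)/2 × 2 = 17.95
  [2→3]: (17.95+18.42)/2 × 1 = 18.185
  [3→4.5]: (18.42+16.51)/2 × 1.5 = 26.1975
  [4.5→6.5]: (16.51+13.06)/2 × 2 = 29.57
  [6.5→7.5]: (13.06+11.47)/2 × 1 = 12.265
  [7.5→9]: (11.47+9.38)/2 × 1.5 = 15.6375
  [9→10]: (9.38+8.19)/2 × 1 = 8.785
  Sum = 128.59 mcg/mL·h

AUC = 129 mcg/mL·h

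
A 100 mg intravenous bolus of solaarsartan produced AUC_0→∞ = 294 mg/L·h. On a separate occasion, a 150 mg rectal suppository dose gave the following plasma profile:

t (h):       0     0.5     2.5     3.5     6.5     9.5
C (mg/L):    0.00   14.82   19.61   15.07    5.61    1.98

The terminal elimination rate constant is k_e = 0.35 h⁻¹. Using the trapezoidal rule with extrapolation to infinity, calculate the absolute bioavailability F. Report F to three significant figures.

Trapezoidal AUC_0→9.5 (rectal suppository):
  [0→0.5]: (0.00+14.82)/2 × 0.5 = 3.705
  [0.5→2.5]: (14.82+19.61)/2 × 2 = 34.43
  [2.5→3.5]: (19.61+15.07)/2 × 1 = 17.34
  [3.5→6.5]: (15.07+5.61)/2 × 3 = 31.02
  [6.5→9.5]: (5.61+1.98)/2 × 3 = 11.385
  Sum = 97.88 mg/L·h
Tail: C_last/k_e = 1.98/0.35 = 5.657
AUC_0→∞ (rectal suppository) = 97.88 + 5.657 = 103.537 mg/L·h
F = (AUC_ev/D_ev)/(AUC_iv/D_iv) = (103.537/150)/(294/100) = 0.690247/2.94 = 0.2348

F = 0.235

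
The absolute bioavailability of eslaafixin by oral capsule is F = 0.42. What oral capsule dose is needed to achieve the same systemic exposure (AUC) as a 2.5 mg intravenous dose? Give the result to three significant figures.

For equal systemic exposure: F × D_ev = D_iv
D_ev = D_iv / F = 2.5 / 0.42 = 5.95238 mg

D_oral = 5.95 mg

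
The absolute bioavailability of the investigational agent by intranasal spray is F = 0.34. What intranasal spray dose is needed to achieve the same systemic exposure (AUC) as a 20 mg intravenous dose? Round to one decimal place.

D_intranasal = 58.8 mg

For equal systemic exposure: F × D_ev = D_iv
D_ev = D_iv / F = 20 / 0.34 = 58.8235 mg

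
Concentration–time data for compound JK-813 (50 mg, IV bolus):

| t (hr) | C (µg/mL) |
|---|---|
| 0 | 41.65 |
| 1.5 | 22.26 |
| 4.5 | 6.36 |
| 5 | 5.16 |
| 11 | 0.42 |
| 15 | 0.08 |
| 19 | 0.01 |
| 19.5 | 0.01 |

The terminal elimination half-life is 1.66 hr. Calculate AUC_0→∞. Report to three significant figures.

Trapezoidal AUC_0→19.5:
  [0→1.5]: (41.65+22.26)/2 × 1.5 = 47.9325
  [1.5→4.5]: (22.26+6.36)/2 × 3 = 42.93
  [4.5→5]: (6.36+5.16)/2 × 0.5 = 2.88
  [5→11]: (5.16+0.42)/2 × 6 = 16.74
  [11→15]: (0.42+0.08)/2 × 4 = 1.0
  [15→19]: (0.08+0.01)/2 × 4 = 0.18
  [19→19.5]: (0.01+0.01)/2 × 0.5 = 0.005
  Sum = 111.6675 µg/mL·hr
k_e = ln2 / t½ = 0.693147 / 1.66 = 0.4176 hr^-1
Extrapolated tail: C_last / k_e = 0.01 / 0.4176 = 0.024
AUC_0→∞ = 111.6675 + 0.024 = 111.6915 µg/mL·hr

AUC = 112 µg/mL·hr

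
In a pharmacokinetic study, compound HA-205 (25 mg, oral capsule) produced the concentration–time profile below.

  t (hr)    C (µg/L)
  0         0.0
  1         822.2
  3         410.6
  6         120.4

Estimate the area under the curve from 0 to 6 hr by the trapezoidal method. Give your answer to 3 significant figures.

AUC = 2440 µg/L·hr

Trapezoidal AUC_0→6:
  [0→1]: (0.0+822.2)/2 × 1 = 411.1
  [1→3]: (822.2+410.6)/2 × 2 = 1232.8
  [3→6]: (410.6+120.4)/2 × 3 = 796.5
  Sum = 2440.4 µg/L·hr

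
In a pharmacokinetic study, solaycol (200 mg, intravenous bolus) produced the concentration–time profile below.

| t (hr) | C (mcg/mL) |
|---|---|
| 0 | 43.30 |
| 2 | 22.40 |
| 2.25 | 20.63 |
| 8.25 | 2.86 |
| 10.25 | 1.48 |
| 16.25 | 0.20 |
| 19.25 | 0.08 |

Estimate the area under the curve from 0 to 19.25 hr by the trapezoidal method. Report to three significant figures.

AUC = 151 mcg/mL·hr

Trapezoidal AUC_0→19.25:
  [0→2]: (43.30+22.40)/2 × 2 = 65.7
  [2→2.25]: (22.40+20.63)/2 × 0.25 = 5.37875
  [2.25→8.25]: (20.63+2.86)/2 × 6 = 70.47
  [8.25→10.25]: (2.86+1.48)/2 × 2 = 4.34
  [10.25→16.25]: (1.48+0.20)/2 × 6 = 5.04
  [16.25→19.25]: (0.20+0.08)/2 × 3 = 0.42
  Sum = 151.34875 mcg/mL·hr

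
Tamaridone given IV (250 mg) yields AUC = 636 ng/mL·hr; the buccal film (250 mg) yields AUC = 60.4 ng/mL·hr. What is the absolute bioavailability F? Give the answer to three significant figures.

F = (AUC_ev / D_ev) / (AUC_iv / D_iv)
  = (60.4/250) / (636/250)
  = 0.2416 / 2.544 = 0.0950

F = 0.0950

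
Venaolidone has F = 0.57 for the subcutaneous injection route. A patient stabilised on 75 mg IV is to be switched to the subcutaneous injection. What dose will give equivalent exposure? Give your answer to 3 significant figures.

D_subcutaneous = 132 mg

For equal systemic exposure: F × D_ev = D_iv
D_ev = D_iv / F = 75 / 0.57 = 131.579 mg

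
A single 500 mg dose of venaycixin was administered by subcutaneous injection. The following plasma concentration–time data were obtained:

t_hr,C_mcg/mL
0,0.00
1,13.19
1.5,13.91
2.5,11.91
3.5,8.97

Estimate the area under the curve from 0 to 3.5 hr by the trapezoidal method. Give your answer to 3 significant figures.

Trapezoidal AUC_0→3.5:
  [0→1]: (0.00+13.19)/2 × 1 = 6.595
  [1→1.5]: (13.19+13.91)/2 × 0.5 = 6.775
  [1.5→2.5]: (13.91+11.91)/2 × 1 = 12.91
  [2.5→3.5]: (11.91+8.97)/2 × 1 = 10.44
  Sum = 36.72 mcg/mL·hr

AUC = 36.7 mcg/mL·hr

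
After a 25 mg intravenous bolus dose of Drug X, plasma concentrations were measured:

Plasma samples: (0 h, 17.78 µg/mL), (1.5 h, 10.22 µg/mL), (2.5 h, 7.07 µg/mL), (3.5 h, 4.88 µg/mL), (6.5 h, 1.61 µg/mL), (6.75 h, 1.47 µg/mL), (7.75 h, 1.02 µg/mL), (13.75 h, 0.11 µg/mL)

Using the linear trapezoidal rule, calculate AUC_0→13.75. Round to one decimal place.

AUC = 50.4 µg/mL·h

Trapezoidal AUC_0→13.75:
  [0→1.5]: (17.78+10.22)/2 × 1.5 = 21.0
  [1.5→2.5]: (10.22+7.07)/2 × 1 = 8.645
  [2.5→3.5]: (7.07+4.88)/2 × 1 = 5.975
  [3.5→6.5]: (4.88+1.61)/2 × 3 = 9.735
  [6.5→6.75]: (1.61+1.47)/2 × 0.25 = 0.385
  [6.75→7.75]: (1.47+1.02)/2 × 1 = 1.245
  [7.75→13.75]: (1.02+0.11)/2 × 6 = 3.39
  Sum = 50.375 µg/mL·h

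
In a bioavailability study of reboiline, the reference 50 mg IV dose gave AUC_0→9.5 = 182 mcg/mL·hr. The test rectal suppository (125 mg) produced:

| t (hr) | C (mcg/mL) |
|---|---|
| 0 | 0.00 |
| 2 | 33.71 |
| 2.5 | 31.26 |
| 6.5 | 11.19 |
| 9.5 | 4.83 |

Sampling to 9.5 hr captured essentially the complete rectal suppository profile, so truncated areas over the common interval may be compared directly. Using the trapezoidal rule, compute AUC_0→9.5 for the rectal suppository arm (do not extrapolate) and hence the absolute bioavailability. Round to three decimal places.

Trapezoidal AUC_0→9.5 (rectal suppository):
  [0→2]: (0.00+33.71)/2 × 2 = 33.71
  [2→2.5]: (33.71+31.26)/2 × 0.5 = 16.2425
  [2.5→6.5]: (31.26+11.19)/2 × 4 = 84.9
  [6.5→9.5]: (11.19+4.83)/2 × 3 = 24.03
  Sum = 158.8825 mcg/mL·hr
F = (AUC_ev/D_ev)/(AUC_iv/D_iv) = (158.8825/125)/(182/50) = 1.27106/3.64 = 0.3492

F = 0.349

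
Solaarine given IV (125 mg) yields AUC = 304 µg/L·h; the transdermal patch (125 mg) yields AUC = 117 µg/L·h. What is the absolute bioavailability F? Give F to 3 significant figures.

F = (AUC_ev / D_ev) / (AUC_iv / D_iv)
  = (117/125) / (304/125)
  = 0.936 / 2.432 = 0.3849

F = 0.385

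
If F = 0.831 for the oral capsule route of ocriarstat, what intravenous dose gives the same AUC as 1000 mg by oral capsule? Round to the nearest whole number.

Systemic exposure from an extravascular dose = F × D_ev, so the equivalent IV dose is F × D_ev.
D_iv = F × D_ev = 0.831 × 1000 = 831 mg

D_iv = 831 mg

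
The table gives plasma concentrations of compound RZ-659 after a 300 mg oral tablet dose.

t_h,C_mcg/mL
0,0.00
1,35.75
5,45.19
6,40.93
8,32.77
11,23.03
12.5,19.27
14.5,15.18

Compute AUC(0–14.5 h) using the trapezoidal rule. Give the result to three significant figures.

AUC = 446 mcg/mL·h

Trapezoidal AUC_0→14.5:
  [0→1]: (0.00+35.75)/2 × 1 = 17.875
  [1→5]: (35.75+45.19)/2 × 4 = 161.88
  [5→6]: (45.19+40.93)/2 × 1 = 43.06
  [6→8]: (40.93+32.77)/2 × 2 = 73.7
  [8→11]: (32.77+23.03)/2 × 3 = 83.7
  [11→12.5]: (23.03+19.27)/2 × 1.5 = 31.725
  [12.5→14.5]: (19.27+15.18)/2 × 2 = 34.45
  Sum = 446.39 mcg/mL·h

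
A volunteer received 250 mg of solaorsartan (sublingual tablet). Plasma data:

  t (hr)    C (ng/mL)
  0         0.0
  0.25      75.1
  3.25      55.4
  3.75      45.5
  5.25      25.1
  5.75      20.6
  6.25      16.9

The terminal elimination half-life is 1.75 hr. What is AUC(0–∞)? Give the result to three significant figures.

Trapezoidal AUC_0→6.25:
  [0→0.25]: (0.0+75.1)/2 × 0.25 = 9.3875
  [0.25→3.25]: (75.1+55.4)/2 × 3 = 195.75
  [3.25→3.75]: (55.4+45.5)/2 × 0.5 = 25.225
  [3.75→5.25]: (45.5+25.1)/2 × 1.5 = 52.95
  [5.25→5.75]: (25.1+20.6)/2 × 0.5 = 11.425
  [5.75→6.25]: (20.6+16.9)/2 × 0.5 = 9.375
  Sum = 304.1125 ng/mL·hr
k_e = ln2 / t½ = 0.693147 / 1.75 = 0.3961 hr^-1
Extrapolated tail: C_last / k_e = 16.9 / 0.3961 = 42.666
AUC_0→∞ = 304.1125 + 42.666 = 346.7785 ng/mL·hr

AUC = 347 ng/mL·hr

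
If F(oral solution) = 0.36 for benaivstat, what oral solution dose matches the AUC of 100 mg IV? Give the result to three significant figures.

For equal systemic exposure: F × D_ev = D_iv
D_ev = D_iv / F = 100 / 0.36 = 277.778 mg

D_oral = 278 mg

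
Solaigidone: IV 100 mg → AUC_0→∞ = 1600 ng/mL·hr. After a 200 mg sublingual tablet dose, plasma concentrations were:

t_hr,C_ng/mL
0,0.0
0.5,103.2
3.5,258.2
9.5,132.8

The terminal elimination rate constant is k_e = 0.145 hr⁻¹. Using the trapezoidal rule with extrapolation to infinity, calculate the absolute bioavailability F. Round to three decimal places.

F = 0.830

Trapezoidal AUC_0→9.5 (sublingual tablet):
  [0→0.5]: (0.0+103.2)/2 × 0.5 = 25.8
  [0.5→3.5]: (103.2+258.2)/2 × 3 = 542.1
  [3.5→9.5]: (258.2+132.8)/2 × 6 = 1173.0
  Sum = 1740.9 ng/mL·hr
Tail: C_last/k_e = 132.8/0.145 = 915.862
AUC_0→∞ (sublingual tablet) = 1740.9 + 915.862 = 2656.762 ng/mL·hr
F = (AUC_ev/D_ev)/(AUC_iv/D_iv) = (2656.762/200)/(1600/100) = 13.28381/16 = 0.8302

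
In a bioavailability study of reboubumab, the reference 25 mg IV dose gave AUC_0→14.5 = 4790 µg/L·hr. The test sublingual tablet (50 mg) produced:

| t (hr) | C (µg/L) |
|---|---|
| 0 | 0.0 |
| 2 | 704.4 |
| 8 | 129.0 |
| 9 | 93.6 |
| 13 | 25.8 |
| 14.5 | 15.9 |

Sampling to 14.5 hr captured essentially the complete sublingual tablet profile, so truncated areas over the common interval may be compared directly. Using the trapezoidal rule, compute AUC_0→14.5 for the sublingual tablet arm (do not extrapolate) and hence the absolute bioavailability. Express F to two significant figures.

Trapezoidal AUC_0→14.5 (sublingual tablet):
  [0→2]: (0.0+704.4)/2 × 2 = 704.4
  [2→8]: (704.4+129.0)/2 × 6 = 2500.2
  [8→9]: (129.0+93.6)/2 × 1 = 111.3
  [9→13]: (93.6+25.8)/2 × 4 = 238.8
  [13→14.5]: (25.8+15.9)/2 × 1.5 = 31.275
  Sum = 3585.975 µg/L·hr
F = (AUC_ev/D_ev)/(AUC_iv/D_iv) = (3585.975/50)/(4790/25) = 71.7195/191.6 = 0.3743

F = 0.37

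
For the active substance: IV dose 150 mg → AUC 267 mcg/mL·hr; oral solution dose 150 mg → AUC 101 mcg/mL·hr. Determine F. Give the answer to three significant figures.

F = (AUC_ev / D_ev) / (AUC_iv / D_iv)
  = (101/150) / (267/150)
  = 0.673333 / 1.78 = 0.3783

F = 0.378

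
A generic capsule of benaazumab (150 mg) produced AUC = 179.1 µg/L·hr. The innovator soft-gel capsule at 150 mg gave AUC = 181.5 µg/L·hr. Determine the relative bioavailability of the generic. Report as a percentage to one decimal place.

F_rel = (AUC_test/D_test) / (AUC_ref/D_ref)
      = (179.1/150) / (181.5/150)
      = 1.194 / 1.21 = 0.9868 = 98.68%

F_rel = 98.7%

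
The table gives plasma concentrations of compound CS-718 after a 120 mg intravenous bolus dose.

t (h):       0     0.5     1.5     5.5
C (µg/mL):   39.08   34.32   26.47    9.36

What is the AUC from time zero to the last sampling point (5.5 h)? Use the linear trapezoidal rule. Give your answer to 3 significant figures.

AUC = 120 µg/mL·h

Trapezoidal AUC_0→5.5:
  [0→0.5]: (39.08+34.32)/2 × 0.5 = 18.35
  [0.5→1.5]: (34.32+26.47)/2 × 1 = 30.395
  [1.5→5.5]: (26.47+9.36)/2 × 4 = 71.66
  Sum = 120.405 µg/mL·h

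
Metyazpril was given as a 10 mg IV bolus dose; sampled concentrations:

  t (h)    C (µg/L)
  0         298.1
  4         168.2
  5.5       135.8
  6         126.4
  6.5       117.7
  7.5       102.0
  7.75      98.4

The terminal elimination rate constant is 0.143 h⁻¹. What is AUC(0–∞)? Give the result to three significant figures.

AUC = 2110 µg/L·h

Trapezoidal AUC_0→7.75:
  [0→4]: (298.1+168.2)/2 × 4 = 932.6
  [4→5.5]: (168.2+135.8)/2 × 1.5 = 228.0
  [5.5→6]: (135.8+126.4)/2 × 0.5 = 65.55
  [6→6.5]: (126.4+117.7)/2 × 0.5 = 61.025
  [6.5→7.5]: (117.7+102.0)/2 × 1 = 109.85
  [7.5→7.75]: (102.0+98.4)/2 × 0.25 = 25.05
  Sum = 1422.075 µg/L·h
Extrapolated tail: C_last / k_e = 98.4 / 0.143 = 688.112
AUC_0→∞ = 1422.075 + 688.112 = 2110.187 µg/L·h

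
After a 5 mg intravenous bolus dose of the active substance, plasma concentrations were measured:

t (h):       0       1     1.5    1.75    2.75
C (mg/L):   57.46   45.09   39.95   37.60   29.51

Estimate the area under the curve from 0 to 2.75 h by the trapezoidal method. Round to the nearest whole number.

AUC = 116 mg/L·h

Trapezoidal AUC_0→2.75:
  [0→1]: (57.46+45.09)/2 × 1 = 51.275
  [1→1.5]: (45.09+39.95)/2 × 0.5 = 21.26
  [1.5→1.75]: (39.95+37.60)/2 × 0.25 = 9.69375
  [1.75→2.75]: (37.60+29.51)/2 × 1 = 33.555
  Sum = 115.78375 mg/L·h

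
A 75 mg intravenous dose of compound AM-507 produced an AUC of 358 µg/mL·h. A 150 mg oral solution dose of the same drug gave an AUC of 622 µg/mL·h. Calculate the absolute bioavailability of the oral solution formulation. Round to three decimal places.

F = (AUC_ev / D_ev) / (AUC_iv / D_iv)
  = (622/150) / (358/75)
  = 4.14667 / 4.77333 = 0.8687

F = 0.869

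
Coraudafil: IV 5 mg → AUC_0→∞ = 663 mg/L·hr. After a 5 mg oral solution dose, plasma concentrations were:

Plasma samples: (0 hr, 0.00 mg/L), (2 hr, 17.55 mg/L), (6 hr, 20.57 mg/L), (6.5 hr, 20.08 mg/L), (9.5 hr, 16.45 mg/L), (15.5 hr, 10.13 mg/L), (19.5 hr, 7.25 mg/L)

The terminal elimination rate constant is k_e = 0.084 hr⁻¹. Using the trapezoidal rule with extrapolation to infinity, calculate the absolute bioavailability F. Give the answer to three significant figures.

F = 0.542

Trapezoidal AUC_0→19.5 (oral solution):
  [0→2]: (0.00+17.55)/2 × 2 = 17.55
  [2→6]: (17.55+20.57)/2 × 4 = 76.24
  [6→6.5]: (20.57+20.08)/2 × 0.5 = 10.1625
  [6.5→9.5]: (20.08+16.45)/2 × 3 = 54.795
  [9.5→15.5]: (16.45+10.13)/2 × 6 = 79.74
  [15.5→19.5]: (10.13+7.25)/2 × 4 = 34.76
  Sum = 273.2475 mg/L·hr
Tail: C_last/k_e = 7.25/0.084 = 86.310
AUC_0→∞ (oral solution) = 273.2475 + 86.310 = 359.5575 mg/L·hr
F = (AUC_ev/D_ev)/(AUC_iv/D_iv) = (359.5575/5)/(663/5) = 71.9115/132.6 = 0.5423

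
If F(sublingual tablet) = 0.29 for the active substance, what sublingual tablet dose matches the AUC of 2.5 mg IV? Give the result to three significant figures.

For equal systemic exposure: F × D_ev = D_iv
D_ev = D_iv / F = 2.5 / 0.29 = 8.62069 mg

D_sublingual = 8.62 mg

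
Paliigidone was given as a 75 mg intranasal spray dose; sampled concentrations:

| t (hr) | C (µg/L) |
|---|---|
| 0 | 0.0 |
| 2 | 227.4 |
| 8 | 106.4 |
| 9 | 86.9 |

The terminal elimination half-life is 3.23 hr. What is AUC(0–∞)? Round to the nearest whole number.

Trapezoidal AUC_0→9:
  [0→2]: (0.0+227.4)/2 × 2 = 227.4
  [2→8]: (227.4+106.4)/2 × 6 = 1001.4
  [8→9]: (106.4+86.9)/2 × 1 = 96.65
  Sum = 1325.45 µg/L·hr
k_e = ln2 / t½ = 0.693147 / 3.23 = 0.2146 hr^-1
Extrapolated tail: C_last / k_e = 86.9 / 0.2146 = 404.939
AUC_0→∞ = 1325.45 + 404.939 = 1730.389 µg/L·hr

AUC = 1730 µg/L·hr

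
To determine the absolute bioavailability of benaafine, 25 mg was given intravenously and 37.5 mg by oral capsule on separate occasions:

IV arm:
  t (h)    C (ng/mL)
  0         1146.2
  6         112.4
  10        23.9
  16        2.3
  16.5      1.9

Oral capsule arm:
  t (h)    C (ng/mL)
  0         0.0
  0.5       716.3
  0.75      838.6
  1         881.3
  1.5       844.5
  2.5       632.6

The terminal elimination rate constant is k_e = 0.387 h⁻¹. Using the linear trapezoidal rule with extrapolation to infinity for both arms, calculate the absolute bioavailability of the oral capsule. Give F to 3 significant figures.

Trapezoidal AUC_0→16.5 (IV):
  [0→6]: (1146.2+112.4)/2 × 6 = 3775.8
  [6→10]: (112.4+23.9)/2 × 4 = 272.6
  [10→16]: (23.9+2.3)/2 × 6 = 78.6
  [16→16.5]: (2.3+1.9)/2 × 0.5 = 1.05
  Sum = 4128.05 ng/mL·h
IV tail: 1.9/0.387 = 4.910; AUC_iv,0→∞ = 4128.05 + 4.910 = 4132.96 ng/mL·h
Trapezoidal AUC_0→2.5 (oral capsule):
  [0→0.5]: (0.0+716.3)/2 × 0.5 = 179.075
  [0.5→0.75]: (716.3+838.6)/2 × 0.25 = 194.3625
  [0.75→1]: (838.6+881.3)/2 × 0.25 = 214.9875
  [1→1.5]: (881.3+844.5)/2 × 0.5 = 431.45
  [1.5→2.5]: (844.5+632.6)/2 × 1 = 738.55
  Sum = 1758.425 ng/mL·h
oral capsule tail: 632.6/0.387 = 1634.625; AUC_ev,0→∞ = 1758.425 + 1634.625 = 3393.05 ng/mL·h
F = (AUC_ev/D_ev)/(AUC_iv/D_iv) = (3393.05/37.5)/(4132.96/25) = 90.4813/165.3184 = 0.5473

F = 0.547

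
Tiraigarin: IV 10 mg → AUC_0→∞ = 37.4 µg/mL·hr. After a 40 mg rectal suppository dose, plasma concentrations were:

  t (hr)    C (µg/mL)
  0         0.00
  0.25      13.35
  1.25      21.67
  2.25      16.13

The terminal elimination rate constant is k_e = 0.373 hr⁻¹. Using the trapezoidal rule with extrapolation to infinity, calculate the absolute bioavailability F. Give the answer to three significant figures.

Trapezoidal AUC_0→2.25 (rectal suppository):
  [0→0.25]: (0.00+13.35)/2 × 0.25 = 1.66875
  [0.25→1.25]: (13.35+21.67)/2 × 1 = 17.51
  [1.25→2.25]: (21.67+16.13)/2 × 1 = 18.9
  Sum = 38.07875 µg/mL·hr
Tail: C_last/k_e = 16.13/0.373 = 43.244
AUC_0→∞ (rectal suppository) = 38.07875 + 43.244 = 81.32275 µg/mL·hr
F = (AUC_ev/D_ev)/(AUC_iv/D_iv) = (81.32275/40)/(37.4/10) = 2.03307/3.74 = 0.5436

F = 0.544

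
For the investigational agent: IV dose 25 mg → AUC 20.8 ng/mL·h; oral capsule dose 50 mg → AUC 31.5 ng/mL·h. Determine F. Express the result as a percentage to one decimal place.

F = (AUC_ev / D_ev) / (AUC_iv / D_iv)
  = (31.5/50) / (20.8/25)
  = 0.63 / 0.832 = 0.7572
  = 75.72%

F = 75.7%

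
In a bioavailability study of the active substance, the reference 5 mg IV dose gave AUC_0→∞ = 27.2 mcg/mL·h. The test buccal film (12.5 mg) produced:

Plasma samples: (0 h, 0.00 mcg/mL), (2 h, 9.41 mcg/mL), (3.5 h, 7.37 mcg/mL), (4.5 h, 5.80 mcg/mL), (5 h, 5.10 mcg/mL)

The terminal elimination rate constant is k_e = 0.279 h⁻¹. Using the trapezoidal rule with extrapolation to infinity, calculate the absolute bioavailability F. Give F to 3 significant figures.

F = 0.729

Trapezoidal AUC_0→5 (buccal film):
  [0→2]: (0.00+9.41)/2 × 2 = 9.41
  [2→3.5]: (9.41+7.37)/2 × 1.5 = 12.585
  [3.5→4.5]: (7.37+5.80)/2 × 1 = 6.585
  [4.5→5]: (5.80+5.10)/2 × 0.5 = 2.725
  Sum = 31.305 mcg/mL·h
Tail: C_last/k_e = 5.10/0.279 = 18.280
AUC_0→∞ (buccal film) = 31.305 + 18.280 = 49.585 mcg/mL·h
F = (AUC_ev/D_ev)/(AUC_iv/D_iv) = (49.585/12.5)/(27.2/5) = 3.9668/5.44 = 0.7292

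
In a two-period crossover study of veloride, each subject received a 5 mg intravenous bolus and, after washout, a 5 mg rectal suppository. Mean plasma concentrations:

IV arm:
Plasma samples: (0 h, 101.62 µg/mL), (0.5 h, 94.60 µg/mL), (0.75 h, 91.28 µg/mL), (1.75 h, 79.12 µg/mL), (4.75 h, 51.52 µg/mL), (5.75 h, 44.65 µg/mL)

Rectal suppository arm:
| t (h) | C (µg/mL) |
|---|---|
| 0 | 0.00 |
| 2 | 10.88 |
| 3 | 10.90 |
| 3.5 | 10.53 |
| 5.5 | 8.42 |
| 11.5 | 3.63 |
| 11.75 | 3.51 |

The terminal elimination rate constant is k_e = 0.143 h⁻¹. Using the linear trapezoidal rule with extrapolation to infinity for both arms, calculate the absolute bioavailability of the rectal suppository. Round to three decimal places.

Trapezoidal AUC_0→5.75 (IV):
  [0→0.5]: (101.62+94.60)/2 × 0.5 = 49.055
  [0.5→0.75]: (94.60+91.28)/2 × 0.25 = 23.235
  [0.75→1.75]: (91.28+79.12)/2 × 1 = 85.2
  [1.75→4.75]: (79.12+51.52)/2 × 3 = 195.96
  [4.75→5.75]: (51.52+44.65)/2 × 1 = 48.085
  Sum = 401.535 µg/mL·h
IV tail: 44.65/0.143 = 312.238; AUC_iv,0→∞ = 401.535 + 312.238 = 713.773 µg/mL·h
Trapezoidal AUC_0→11.75 (rectal suppository):
  [0→2]: (0.00+10.88)/2 × 2 = 10.88
  [2→3]: (10.88+10.90)/2 × 1 = 10.89
  [3→3.5]: (10.90+10.53)/2 × 0.5 = 5.3575
  [3.5→5.5]: (10.53+8.42)/2 × 2 = 18.95
  [5.5→11.5]: (8.42+3.63)/2 × 6 = 36.15
  [11.5→11.75]: (3.63+3.51)/2 × 0.25 = 0.8925
  Sum = 83.12 µg/mL·h
rectal suppository tail: 3.51/0.143 = 24.545; AUC_ev,0→∞ = 83.12 + 24.545 = 107.665 µg/mL·h
F = (AUC_ev/D_ev)/(AUC_iv/D_iv) = (107.665/5)/(713.773/5) = 21.533/142.7546 = 0.1508

F = 0.151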